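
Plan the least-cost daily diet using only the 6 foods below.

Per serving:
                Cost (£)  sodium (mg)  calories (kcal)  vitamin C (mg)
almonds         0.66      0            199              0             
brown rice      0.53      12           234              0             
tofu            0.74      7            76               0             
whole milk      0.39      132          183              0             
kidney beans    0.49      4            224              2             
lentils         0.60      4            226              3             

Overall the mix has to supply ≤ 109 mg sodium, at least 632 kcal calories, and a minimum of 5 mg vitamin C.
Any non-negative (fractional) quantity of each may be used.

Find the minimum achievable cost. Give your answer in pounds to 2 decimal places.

Let x1 = servings of almonds, x2 = servings of brown rice, x3 = servings of tofu, x4 = servings of whole milk, x5 = servings of kidney beans, x6 = servings of lentils.
Minimise 0.66x1 + 0.53x2 + 0.74x3 + 0.39x4 + 0.49x5 + 0.6x6 subject to:
  12x2 + 7x3 + 132x4 + 4x5 + 4x6 ≤ 109   (sodium)
  199x1 + 234x2 + 76x3 + 183x4 + 224x5 + 226x6 ≥ 632   (calories)
  2x5 + 3x6 ≥ 5   (vitamin C)
  x1, x2, x3, x4, x5, x6 ≥ 0.
The optimal basis is {whole milk, kidney beans}; almonds, brown rice, tofu, lentils drop out. Binding constraints: calories and vitamin C.
So whole milk = 0.3934 servings, kidney beans = 2.5 servings.
Objective = 0.39·0.3934 + 0.49·2.5 = 1.3784.

£1.38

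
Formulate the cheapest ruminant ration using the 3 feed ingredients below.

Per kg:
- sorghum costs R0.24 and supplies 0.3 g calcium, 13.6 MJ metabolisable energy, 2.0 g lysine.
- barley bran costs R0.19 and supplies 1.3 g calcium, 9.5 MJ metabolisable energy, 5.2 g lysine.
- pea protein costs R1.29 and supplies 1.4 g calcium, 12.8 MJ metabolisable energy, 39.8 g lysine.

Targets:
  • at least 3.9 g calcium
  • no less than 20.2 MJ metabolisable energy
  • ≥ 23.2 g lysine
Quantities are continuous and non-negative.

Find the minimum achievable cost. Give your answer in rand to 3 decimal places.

Let x1 = kg of sorghum, x2 = kg of barley bran, x3 = kg of pea protein.
min 0.24x1 + 0.19x2 + 1.29x3 subject to:
  0.3x1 + 1.3x2 + 1.4x3 ≥ 3.9   (calcium)
  13.6x1 + 9.5x2 + 12.8x3 ≥ 20.2   (metabolisable energy)
  2x1 + 5.2x2 + 39.8x3 ≥ 23.2   (lysine)
  x1, x2, x3 ≥ 0.
The minimum-cost mix takes nothing from sorghum — only barley bran, pea protein. Binding constraints: calcium and lysine.
Optimal quantities: barley bran = 2.761 kg, pea protein = 0.2222 kg.
Cost = 0.19·2.761 + 1.29·0.2222 = 0.81123.

R0.811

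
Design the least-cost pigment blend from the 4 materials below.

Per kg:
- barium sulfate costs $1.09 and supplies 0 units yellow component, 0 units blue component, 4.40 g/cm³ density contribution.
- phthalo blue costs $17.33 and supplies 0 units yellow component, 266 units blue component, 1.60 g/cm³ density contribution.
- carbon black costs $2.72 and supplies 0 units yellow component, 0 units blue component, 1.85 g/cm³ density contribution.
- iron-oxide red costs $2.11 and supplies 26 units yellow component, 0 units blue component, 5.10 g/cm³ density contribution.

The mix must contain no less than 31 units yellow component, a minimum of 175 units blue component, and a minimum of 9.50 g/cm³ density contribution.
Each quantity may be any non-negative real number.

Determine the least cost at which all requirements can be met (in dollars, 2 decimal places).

$14.50

Let x1 = kg of barium sulfate, x2 = kg of phthalo blue, x3 = kg of carbon black, x4 = kg of iron-oxide red.
min 1.09x1 + 17.33x2 + 2.72x3 + 2.11x4 with:
  26x4 ≥ 31   (yellow component)
  266x2 ≥ 175   (blue component)
  4.4x1 + 1.6x2 + 1.85x3 + 5.1x4 ≥ 9.5   (density contribution)
  x1, x2, x3, x4 ≥ 0.
The optimal basis is {barium sulfate, phthalo blue, iron-oxide red}; carbon black drops out. There the yellow component, blue component, density contribution constraints are tight.
Optimal quantities: barium sulfate = 0.5379 kg, phthalo blue = 0.6579 kg, iron-oxide red = 1.192 kg.
Objective = 1.09·0.5379 + 17.33·0.6579 + 2.11·1.192 = 14.5028.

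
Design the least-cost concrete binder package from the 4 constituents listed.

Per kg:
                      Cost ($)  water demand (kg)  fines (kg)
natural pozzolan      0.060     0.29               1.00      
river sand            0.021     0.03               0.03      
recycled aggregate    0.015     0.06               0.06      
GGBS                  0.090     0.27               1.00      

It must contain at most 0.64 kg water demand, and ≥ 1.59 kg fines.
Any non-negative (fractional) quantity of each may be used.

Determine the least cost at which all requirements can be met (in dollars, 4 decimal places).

$0.0954

Let x1 = kg of natural pozzolan, x2 = kg of river sand, x3 = kg of recycled aggregate, x4 = kg of GGBS.
min 0.06x1 + 0.021x2 + 0.015x3 + 0.09x4 with:
  0.29x1 + 0.03x2 + 0.06x3 + 0.27x4 ≤ 0.64   (water demand)
  1x1 + 0.03x2 + 0.06x3 + 1x4 ≥ 1.59   (fines)
  x1, x2, x3, x4 ≥ 0.
The optimal basis is {natural pozzolan}; river sand, recycled aggregate, GGBS drop out. There the fines constraint is tight.
That vertex is x1 = 1.59.
Cost = 0.06·1.59 = 0.095400.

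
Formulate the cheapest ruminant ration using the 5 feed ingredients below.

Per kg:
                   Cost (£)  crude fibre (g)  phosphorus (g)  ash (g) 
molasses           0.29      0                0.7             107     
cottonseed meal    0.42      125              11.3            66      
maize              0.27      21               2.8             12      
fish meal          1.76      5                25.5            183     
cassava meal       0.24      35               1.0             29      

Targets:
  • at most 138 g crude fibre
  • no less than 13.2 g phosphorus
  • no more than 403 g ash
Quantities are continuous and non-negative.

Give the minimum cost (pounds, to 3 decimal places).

Let x1 = kg of molasses, x2 = kg of cottonseed meal, x3 = kg of maize, x4 = kg of fish meal, x5 = kg of cassava meal.
min 0.29x1 + 0.42x2 + 0.27x3 + 1.76x4 + 0.24x5 s.t.:
  125x2 + 21x3 + 5x4 + 35x5 ≤ 138   (crude fibre)
  0.7x1 + 11.3x2 + 2.8x3 + 25.5x4 + 1x5 ≥ 13.2   (phosphorus)
  107x1 + 66x2 + 12x3 + 183x4 + 29x5 ≤ 403   (ash)
  x1, x2, x3, x4, x5 ≥ 0.
The minimum-cost mix takes nothing from molasses, maize, cassava meal — only cottonseed meal, fish meal. The crude fibre and phosphorus requirements are met with equality.
Optimal quantities: cottonseed meal = 1.103 kg, fish meal = 0.02894 kg.
Hence cost = 0.42·1.103 + 1.76·0.02894 = £0.51419.

£0.514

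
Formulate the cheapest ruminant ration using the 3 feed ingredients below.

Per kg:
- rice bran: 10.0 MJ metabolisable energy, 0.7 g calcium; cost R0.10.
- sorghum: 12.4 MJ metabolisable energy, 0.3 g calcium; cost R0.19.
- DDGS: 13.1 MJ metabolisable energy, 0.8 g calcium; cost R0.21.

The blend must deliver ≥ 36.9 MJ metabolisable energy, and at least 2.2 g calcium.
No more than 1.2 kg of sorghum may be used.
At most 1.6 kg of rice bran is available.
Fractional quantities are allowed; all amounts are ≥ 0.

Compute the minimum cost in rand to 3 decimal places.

Let x1 = kg of rice bran, x2 = kg of sorghum, x3 = kg of DDGS.
Minimize 0.1x1 + 0.19x2 + 0.21x3 subject to:
  10x1 + 12.4x2 + 13.1x3 ≥ 36.9   (metabolisable energy)
  0.7x1 + 0.3x2 + 0.8x3 ≥ 2.2   (calcium)
  x2 ≤ 1.2
  x1 ≤ 1.6
  x1, x2, x3 ≥ 0.
The optimal mix uses every input. Binding constraints: metabolisable energy, calcium, the rice bran cap.
Solving gives x1 = 1.6, x2 = 0.4294, x3 = 1.189.
Hence cost = 0.1·1.6 + 0.19·0.4294 + 0.21·1.189 = R0.49128.

R0.491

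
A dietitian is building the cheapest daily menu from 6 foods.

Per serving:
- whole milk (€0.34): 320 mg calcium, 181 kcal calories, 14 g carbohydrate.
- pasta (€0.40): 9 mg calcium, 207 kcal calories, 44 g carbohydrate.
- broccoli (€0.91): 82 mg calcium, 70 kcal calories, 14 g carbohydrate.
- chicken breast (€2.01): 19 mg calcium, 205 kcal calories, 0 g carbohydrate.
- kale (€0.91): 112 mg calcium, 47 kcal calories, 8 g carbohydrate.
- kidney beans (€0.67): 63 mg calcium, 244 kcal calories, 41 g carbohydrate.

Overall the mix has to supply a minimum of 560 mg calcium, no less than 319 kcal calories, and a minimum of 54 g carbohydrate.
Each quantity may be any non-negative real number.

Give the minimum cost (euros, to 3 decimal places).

Set it up as a linear program. Let x1 = servings of whole milk, x2 = servings of pasta, x3 = servings of broccoli, x4 = servings of chicken breast, x5 = servings of kale, x6 = servings of kidney beans.
Minimize 0.34x1 + 0.4x2 + 0.91x3 + 2.01x4 + 0.91x5 + 0.67x6 subject to:
  320x1 + 9x2 + 82x3 + 19x4 + 112x5 + 63x6 ≥ 560   (calcium)
  181x1 + 207x2 + 70x3 + 205x4 + 47x5 + 244x6 ≥ 319   (calories)
  14x1 + 44x2 + 14x3 + 8x5 + 41x6 ≥ 54   (carbohydrate)
  x1, x2, x3, x4, x5, x6 ≥ 0.
At the optimum only whole milk, pasta are positive (broccoli, chicken breast, kale, kidney beans = 0). The calcium and carbohydrate requirements are met with equality.
Solving gives x1 = 1.731, x2 = 0.6765.
Objective = 0.34·1.731 + 0.4·0.6765 = 0.85914.

€0.859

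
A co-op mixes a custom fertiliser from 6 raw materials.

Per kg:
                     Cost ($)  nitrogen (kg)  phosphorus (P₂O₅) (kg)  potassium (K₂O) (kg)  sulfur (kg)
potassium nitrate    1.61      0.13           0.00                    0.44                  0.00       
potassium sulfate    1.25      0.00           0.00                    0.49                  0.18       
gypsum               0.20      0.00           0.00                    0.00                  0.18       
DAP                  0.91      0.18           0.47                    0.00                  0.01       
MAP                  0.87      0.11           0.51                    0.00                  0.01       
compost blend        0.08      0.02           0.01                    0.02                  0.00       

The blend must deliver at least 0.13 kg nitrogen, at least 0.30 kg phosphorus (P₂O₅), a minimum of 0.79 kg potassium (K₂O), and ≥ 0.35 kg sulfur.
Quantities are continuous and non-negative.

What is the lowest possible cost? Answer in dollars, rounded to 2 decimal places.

$2.66

Let x1 = kg of potassium nitrate, x2 = kg of potassium sulfate, x3 = kg of gypsum, x4 = kg of DAP, x5 = kg of MAP, x6 = kg of compost blend.
Minimize 1.61x1 + 1.25x2 + 0.2x3 + 0.91x4 + 0.87x5 + 0.08x6 subject to:
  0.13x1 + 0.18x4 + 0.11x5 + 0.02x6 ≥ 0.13   (nitrogen)
  0.47x4 + 0.51x5 + 0.01x6 ≥ 0.3   (phosphorus (P₂O₅))
  0.44x1 + 0.49x2 + 0.02x6 ≥ 0.79   (potassium (K₂O))
  0.18x2 + 0.18x3 + 0.01x4 + 0.01x5 ≥ 0.35   (sulfur)
  x1, x2, x3, x4, x5, x6 ≥ 0.
The cheapest feasible vertex uses only potassium sulfate, gypsum, MAP, compost blend; potassium nitrate, DAP are not used. There the nitrogen, phosphorus (P₂O₅), potassium (K₂O), sulfur constraints are tight.
Optimal quantities: potassium sulfate = 1.463 kg, gypsum = 0.4529 kg, MAP = 0.5165 kg, compost blend = 3.659 kg.
Objective = 1.25·1.463 + 0.2·0.4529 + 0.87·0.5165 + 0.08·3.659 = 2.6614.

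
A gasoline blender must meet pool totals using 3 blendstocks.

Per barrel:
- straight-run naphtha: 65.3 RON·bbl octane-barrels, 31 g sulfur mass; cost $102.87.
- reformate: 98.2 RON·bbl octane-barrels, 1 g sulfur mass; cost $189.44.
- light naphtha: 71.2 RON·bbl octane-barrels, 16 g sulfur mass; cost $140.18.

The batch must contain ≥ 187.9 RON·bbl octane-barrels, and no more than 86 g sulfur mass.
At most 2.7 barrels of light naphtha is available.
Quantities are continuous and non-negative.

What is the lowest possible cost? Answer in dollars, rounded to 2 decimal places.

$298.45

Treat it as an LP. Let x1 = barrels of straight-run naphtha, x2 = barrels of reformate, x3 = barrels of light naphtha.
Minimise 102.87x1 + 189.44x2 + 140.18x3 with:
  65.3x1 + 98.2x2 + 71.2x3 ≥ 187.9   (octane-barrels)
  31x1 + 1x2 + 16x3 ≤ 86   (sulfur mass)
  x3 ≤ 2.7
  x1, x2, x3 ≥ 0.
At the optimum only straight-run naphtha, reformate are positive (light naphtha = 0). The octane-barrels and sulfur mass requirements are met with equality.
Optimal quantities: straight-run naphtha = 2.772 barrels, reformate = 0.07019 barrels.
Total cost: 102.87·2.772 + 189.44·0.07019 = 298.4524.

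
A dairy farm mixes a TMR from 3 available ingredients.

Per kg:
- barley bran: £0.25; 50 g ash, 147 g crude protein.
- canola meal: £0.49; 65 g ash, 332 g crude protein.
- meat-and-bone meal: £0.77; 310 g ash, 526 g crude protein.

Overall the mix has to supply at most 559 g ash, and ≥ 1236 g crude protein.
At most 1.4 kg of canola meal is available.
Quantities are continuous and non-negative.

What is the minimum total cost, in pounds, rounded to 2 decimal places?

Let x1 = kg of barley bran, x2 = kg of canola meal, x3 = kg of meat-and-bone meal.
Minimise 0.25x1 + 0.49x2 + 0.77x3 subject to:
  50x1 + 65x2 + 310x3 ≤ 559   (ash)
  147x1 + 332x2 + 526x3 ≥ 1236   (crude protein)
  x2 ≤ 1.4
  x1, x2, x3 ≥ 0.
The optimal basis is {canola meal, meat-and-bone meal}; barley bran drops out. The ash and crude protein requirements are met with equality.
Optimal quantities: canola meal = 1.297 kg, meat-and-bone meal = 1.531 kg.
Hence cost = 0.49·1.297 + 0.77·1.531 = £1.8144.

£1.81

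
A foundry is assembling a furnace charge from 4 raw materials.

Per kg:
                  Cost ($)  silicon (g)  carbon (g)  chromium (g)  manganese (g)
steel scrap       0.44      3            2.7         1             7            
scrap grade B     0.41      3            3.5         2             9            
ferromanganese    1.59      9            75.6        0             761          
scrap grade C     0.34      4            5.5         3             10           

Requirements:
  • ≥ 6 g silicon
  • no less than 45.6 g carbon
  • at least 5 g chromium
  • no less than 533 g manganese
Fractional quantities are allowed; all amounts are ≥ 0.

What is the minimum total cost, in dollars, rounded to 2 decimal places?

$1.65

Let x1 = kg of steel scrap, x2 = kg of scrap grade B, x3 = kg of ferromanganese, x4 = kg of scrap grade C.
min 0.44x1 + 0.41x2 + 1.59x3 + 0.34x4 with:
  3x1 + 3x2 + 9x3 + 4x4 ≥ 6   (silicon)
  2.7x1 + 3.5x2 + 75.6x3 + 5.5x4 ≥ 45.6   (carbon)
  1x1 + 2x2 + 3x4 ≥ 5   (chromium)
  7x1 + 9x2 + 761x3 + 10x4 ≥ 533   (manganese)
  x1, x2, x3, x4 ≥ 0.
The minimum-cost mix takes nothing from steel scrap, scrap grade B — only ferromanganese, scrap grade C. Binding constraints: chromium and manganese.
So ferromanganese = 0.6785 kg, scrap grade C = 1.667 kg.
Objective = 1.59·0.6785 + 0.34·1.667 = 1.6456.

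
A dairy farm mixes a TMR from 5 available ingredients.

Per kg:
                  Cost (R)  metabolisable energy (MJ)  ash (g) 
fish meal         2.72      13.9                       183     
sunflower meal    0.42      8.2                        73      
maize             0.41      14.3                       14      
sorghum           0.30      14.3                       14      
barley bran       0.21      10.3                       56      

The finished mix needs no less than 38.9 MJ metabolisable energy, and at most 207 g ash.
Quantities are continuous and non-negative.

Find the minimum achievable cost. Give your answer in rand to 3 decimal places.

This is a linear program. Let x1 = kg of fish meal, x2 = kg of sunflower meal, x3 = kg of maize, x4 = kg of sorghum, x5 = kg of barley bran.
Minimize 2.72x1 + 0.42x2 + 0.41x3 + 0.3x4 + 0.21x5 subject to:
  13.9x1 + 8.2x2 + 14.3x3 + 14.3x4 + 10.3x5 ≥ 38.9   (metabolisable energy)
  183x1 + 73x2 + 14x3 + 14x4 + 56x5 ≤ 207   (ash)
  x1, x2, x3, x4, x5 ≥ 0.
At the optimum only sorghum, barley bran are positive (fish meal, sunflower meal, maize = 0). There the metabolisable energy and ash constraints are tight.
Optimal quantities: sorghum = 0.07051 kg, barley bran = 3.679 kg.
Total cost: 0.3·0.07051 + 0.21·3.679 = 0.79374.

R0.794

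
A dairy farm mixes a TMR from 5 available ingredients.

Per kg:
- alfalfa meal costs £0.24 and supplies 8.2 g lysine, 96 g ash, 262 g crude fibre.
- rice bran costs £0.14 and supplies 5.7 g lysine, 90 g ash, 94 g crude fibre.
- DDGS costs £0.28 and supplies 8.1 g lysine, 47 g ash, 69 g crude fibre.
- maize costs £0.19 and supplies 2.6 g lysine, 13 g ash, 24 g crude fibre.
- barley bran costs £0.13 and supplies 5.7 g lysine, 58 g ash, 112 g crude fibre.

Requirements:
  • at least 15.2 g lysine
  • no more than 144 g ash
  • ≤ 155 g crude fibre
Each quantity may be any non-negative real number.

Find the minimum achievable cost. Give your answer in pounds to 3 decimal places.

Let x1 = kg of alfalfa meal, x2 = kg of rice bran, x3 = kg of DDGS, x4 = kg of maize, x5 = kg of barley bran.
Minimize 0.24x1 + 0.14x2 + 0.28x3 + 0.19x4 + 0.13x5 s.t.:
  8.2x1 + 5.7x2 + 8.1x3 + 2.6x4 + 5.7x5 ≥ 15.2   (lysine)
  96x1 + 90x2 + 47x3 + 13x4 + 58x5 ≤ 144   (ash)
  262x1 + 94x2 + 69x3 + 24x4 + 112x5 ≤ 155   (crude fibre)
  x1, x2, x3, x4, x5 ≥ 0.
At the optimum only rice bran, DDGS are positive (alfalfa meal, maize, barley bran = 0). Binding constraints: lysine and crude fibre.
That vertex is x2 = 0.5615, x3 = 1.481.
Objective = 0.14·0.5615 + 0.28·1.481 = 0.49329.

£0.493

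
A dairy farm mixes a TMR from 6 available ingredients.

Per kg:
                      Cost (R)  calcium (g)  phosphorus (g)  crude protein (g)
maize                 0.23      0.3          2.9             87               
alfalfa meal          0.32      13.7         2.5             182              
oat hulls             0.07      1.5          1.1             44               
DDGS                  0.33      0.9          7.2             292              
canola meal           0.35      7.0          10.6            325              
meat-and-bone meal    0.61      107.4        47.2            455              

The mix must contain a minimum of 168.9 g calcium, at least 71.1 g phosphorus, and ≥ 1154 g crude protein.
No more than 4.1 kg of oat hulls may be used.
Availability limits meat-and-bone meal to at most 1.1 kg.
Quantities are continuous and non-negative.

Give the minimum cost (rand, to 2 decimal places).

Let x1 = kg of maize, x2 = kg of alfalfa meal, x3 = kg of oat hulls, x4 = kg of DDGS, x5 = kg of canola meal, x6 = kg of meat-and-bone meal.
Minimise 0.23x1 + 0.32x2 + 0.07x3 + 0.33x4 + 0.35x5 + 0.61x6 subject to:
  0.3x1 + 13.7x2 + 1.5x3 + 0.9x4 + 7x5 + 107.4x6 ≥ 168.9   (calcium)
  2.9x1 + 2.5x2 + 1.1x3 + 7.2x4 + 10.6x5 + 47.2x6 ≥ 71.1   (phosphorus)
  87x1 + 182x2 + 44x3 + 292x4 + 325x5 + 455x6 ≥ 1154   (crude protein)
  x3 ≤ 4.1
  x6 ≤ 1.1
  x1, x2, x3, x4, x5, x6 ≥ 0.
The optimal basis is {alfalfa meal, canola meal, meat-and-bone meal}; maize, oat hulls, DDGS drop out. Binding constraints: calcium, phosphorus, the meat-and-bone meal cap.
That vertex is x2 = 3.162, x5 = 1.064, x6 = 1.1.
Cost = 0.32·3.162 + 0.35·1.064 + 0.61·1.1 = 2.0552.

R2.06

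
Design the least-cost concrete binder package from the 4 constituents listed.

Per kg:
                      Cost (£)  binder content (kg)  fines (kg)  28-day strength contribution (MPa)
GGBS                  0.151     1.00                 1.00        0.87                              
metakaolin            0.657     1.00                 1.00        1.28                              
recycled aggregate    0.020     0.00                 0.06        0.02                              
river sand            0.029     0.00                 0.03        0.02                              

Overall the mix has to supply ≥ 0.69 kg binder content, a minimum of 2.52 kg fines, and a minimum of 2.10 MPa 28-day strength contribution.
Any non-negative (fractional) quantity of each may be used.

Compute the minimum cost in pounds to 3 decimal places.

£0.381

This is a linear program. Let x1 = kg of GGBS, x2 = kg of metakaolin, x3 = kg of recycled aggregate, x4 = kg of river sand.
Minimize 0.151x1 + 0.657x2 + 0.02x3 + 0.029x4 subject to:
  1x1 + 1x2 ≥ 0.69   (binder content)
  1x1 + 1x2 + 0.06x3 + 0.03x4 ≥ 2.52   (fines)
  0.87x1 + 1.28x2 + 0.02x3 + 0.02x4 ≥ 2.1   (28-day strength contribution)
  x1, x2, x3, x4 ≥ 0.
At the optimum only GGBS is positive (metakaolin, recycled aggregate, river sand = 0). The fines requirement is met with equality.
So GGBS = 2.52 kg.
Hence cost = 0.151·2.52 = £0.38052.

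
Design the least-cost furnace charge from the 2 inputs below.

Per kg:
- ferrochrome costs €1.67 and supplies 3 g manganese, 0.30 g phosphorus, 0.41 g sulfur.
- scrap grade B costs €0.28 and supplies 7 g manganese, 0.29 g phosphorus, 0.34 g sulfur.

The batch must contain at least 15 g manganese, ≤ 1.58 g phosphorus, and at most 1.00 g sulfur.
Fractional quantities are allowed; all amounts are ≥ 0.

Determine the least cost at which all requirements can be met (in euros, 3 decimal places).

€0.600

Let x1 = kg of ferrochrome, x2 = kg of scrap grade B.
Minimize 1.67x1 + 0.28x2 with:
  3x1 + 7x2 ≥ 15   (manganese)
  0.3x1 + 0.29x2 ≤ 1.58   (phosphorus)
  0.41x1 + 0.34x2 ≤ 1   (sulfur)
  x1, x2 ≥ 0.
The optimal basis is {scrap grade B}; ferrochrome drops out. Binding constraint: manganese.
Optimal quantities: scrap grade B = 2.143 kg.
Hence cost = 0.28·2.143 = €0.60004.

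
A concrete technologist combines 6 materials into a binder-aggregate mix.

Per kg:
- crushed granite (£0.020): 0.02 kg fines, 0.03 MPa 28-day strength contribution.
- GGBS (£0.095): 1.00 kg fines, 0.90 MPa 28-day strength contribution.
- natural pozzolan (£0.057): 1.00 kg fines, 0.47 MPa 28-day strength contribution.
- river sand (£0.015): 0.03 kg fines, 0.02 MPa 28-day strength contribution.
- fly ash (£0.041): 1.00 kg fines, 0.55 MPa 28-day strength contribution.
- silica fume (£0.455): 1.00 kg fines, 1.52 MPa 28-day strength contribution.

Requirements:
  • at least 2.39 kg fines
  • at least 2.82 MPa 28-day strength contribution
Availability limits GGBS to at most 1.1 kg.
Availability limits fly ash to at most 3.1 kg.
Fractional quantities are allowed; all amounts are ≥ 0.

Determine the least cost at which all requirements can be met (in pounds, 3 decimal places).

£0.247

Set it up as a linear program. Let x1 = kg of crushed granite, x2 = kg of GGBS, x3 = kg of natural pozzolan, x4 = kg of river sand, x5 = kg of fly ash, x6 = kg of silica fume.
Minimize 0.02x1 + 0.095x2 + 0.057x3 + 0.015x4 + 0.041x5 + 0.455x6 subject to:
  0.02x1 + 1x2 + 1x3 + 0.03x4 + 1x5 + 1x6 ≥ 2.39   (fines)
  0.03x1 + 0.9x2 + 0.47x3 + 0.02x4 + 0.55x5 + 1.52x6 ≥ 2.82   (28-day strength contribution)
  x2 ≤ 1.1
  x5 ≤ 3.1
  x1, x2, x3, x4, x5, x6 ≥ 0.
The optimal basis is {GGBS, natural pozzolan, fly ash}; crushed granite, river sand, silica fume drop out. The 28-day strength contribution, the GGBS cap, the fly ash cap requirements are met with equality.
That vertex is x2 = 1.1, x3 = 0.266, x5 = 3.1.
Total cost: 0.095·1.1 + 0.057·0.266 + 0.041·3.1 = 0.24676.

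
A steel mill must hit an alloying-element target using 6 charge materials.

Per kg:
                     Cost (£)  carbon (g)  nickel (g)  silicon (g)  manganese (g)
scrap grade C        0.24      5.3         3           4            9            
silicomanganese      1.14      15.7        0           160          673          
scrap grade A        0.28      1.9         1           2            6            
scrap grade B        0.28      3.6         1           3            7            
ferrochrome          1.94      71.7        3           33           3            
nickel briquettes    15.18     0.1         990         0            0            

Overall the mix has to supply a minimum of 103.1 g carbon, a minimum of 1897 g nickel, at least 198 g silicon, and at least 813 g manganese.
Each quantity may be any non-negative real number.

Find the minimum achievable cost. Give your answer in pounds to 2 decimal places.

Treat it as an LP. Let x1 = kg of scrap grade C, x2 = kg of silicomanganese, x3 = kg of scrap grade A, x4 = kg of scrap grade B, x5 = kg of ferrochrome, x6 = kg of nickel briquettes.
min 0.24x1 + 1.14x2 + 0.28x3 + 0.28x4 + 1.94x5 + 15.18x6 with:
  5.3x1 + 15.7x2 + 1.9x3 + 3.6x4 + 71.7x5 + 0.1x6 ≥ 103.1   (carbon)
  3x1 + 1x3 + 1x4 + 3x5 + 990x6 ≥ 1897   (nickel)
  4x1 + 160x2 + 2x3 + 3x4 + 33x5 ≥ 198   (silicon)
  9x1 + 673x2 + 6x3 + 7x4 + 3x5 ≥ 813   (manganese)
  x1, x2, x3, x4, x5, x6 ≥ 0.
At the optimum only silicomanganese, ferrochrome, nickel briquettes are positive (scrap grade C, scrap grade A, scrap grade B = 0). Binding constraints: carbon, nickel, manganese.
So silicomanganese = 1.203 kg, ferrochrome = 1.172 kg, nickel briquettes = 1.913 kg.
Total cost: 1.14·1.203 + 1.94·1.172 + 15.18·1.913 = 32.6844.

£32.68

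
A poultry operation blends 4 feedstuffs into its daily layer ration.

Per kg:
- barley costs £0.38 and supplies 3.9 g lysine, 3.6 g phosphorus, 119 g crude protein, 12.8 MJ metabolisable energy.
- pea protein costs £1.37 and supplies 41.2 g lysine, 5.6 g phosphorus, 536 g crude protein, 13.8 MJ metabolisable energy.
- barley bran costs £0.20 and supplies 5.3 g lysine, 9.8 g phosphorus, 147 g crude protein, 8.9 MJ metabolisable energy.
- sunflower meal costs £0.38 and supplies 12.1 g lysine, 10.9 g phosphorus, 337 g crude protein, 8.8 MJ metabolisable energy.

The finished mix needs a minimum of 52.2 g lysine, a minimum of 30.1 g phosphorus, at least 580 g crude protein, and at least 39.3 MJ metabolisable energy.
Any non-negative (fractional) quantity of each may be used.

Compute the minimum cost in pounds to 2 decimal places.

£1.65

Set it up as a linear program. Let x1 = kg of barley, x2 = kg of pea protein, x3 = kg of barley bran, x4 = kg of sunflower meal.
Minimise 0.38x1 + 1.37x2 + 0.2x3 + 0.38x4 subject to:
  3.9x1 + 41.2x2 + 5.3x3 + 12.1x4 ≥ 52.2   (lysine)
  3.6x1 + 5.6x2 + 9.8x3 + 10.9x4 ≥ 30.1   (phosphorus)
  119x1 + 536x2 + 147x3 + 337x4 ≥ 580   (crude protein)
  12.8x1 + 13.8x2 + 8.9x3 + 8.8x4 ≥ 39.3   (metabolisable energy)
  x1, x2, x3, x4 ≥ 0.
The optimal basis is {barley bran, sunflower meal}; barley, pea protein drop out. There the lysine and metabolisable energy constraints are tight.
That vertex is x3 = 0.2649, x4 = 4.198.
Hence cost = 0.2·0.2649 + 0.38·4.198 = £1.6482.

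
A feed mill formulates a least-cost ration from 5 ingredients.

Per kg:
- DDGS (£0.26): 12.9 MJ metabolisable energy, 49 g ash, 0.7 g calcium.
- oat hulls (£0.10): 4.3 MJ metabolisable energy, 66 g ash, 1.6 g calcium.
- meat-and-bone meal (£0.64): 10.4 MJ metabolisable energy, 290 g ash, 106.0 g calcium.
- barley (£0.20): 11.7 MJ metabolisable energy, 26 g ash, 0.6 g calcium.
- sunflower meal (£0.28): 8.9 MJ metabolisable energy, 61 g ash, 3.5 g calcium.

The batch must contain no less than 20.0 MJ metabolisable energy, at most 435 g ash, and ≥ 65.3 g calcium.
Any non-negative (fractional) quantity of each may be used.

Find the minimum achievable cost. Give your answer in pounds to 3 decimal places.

£0.624

Let x1 = kg of DDGS, x2 = kg of oat hulls, x3 = kg of meat-and-bone meal, x4 = kg of barley, x5 = kg of sunflower meal.
Minimize 0.26x1 + 0.1x2 + 0.64x3 + 0.2x4 + 0.28x5 with:
  12.9x1 + 4.3x2 + 10.4x3 + 11.7x4 + 8.9x5 ≥ 20   (metabolisable energy)
  49x1 + 66x2 + 290x3 + 26x4 + 61x5 ≤ 435   (ash)
  0.7x1 + 1.6x2 + 106x3 + 0.6x4 + 3.5x5 ≥ 65.3   (calcium)
  x1, x2, x3, x4, x5 ≥ 0.
The minimum-cost mix takes nothing from DDGS, oat hulls, sunflower meal — only meat-and-bone meal, barley. There the metabolisable energy and calcium constraints are tight.
So meat-and-bone meal = 0.6094 kg, barley = 1.168 kg.
Cost = 0.64·0.6094 + 0.2·1.168 = 0.62362.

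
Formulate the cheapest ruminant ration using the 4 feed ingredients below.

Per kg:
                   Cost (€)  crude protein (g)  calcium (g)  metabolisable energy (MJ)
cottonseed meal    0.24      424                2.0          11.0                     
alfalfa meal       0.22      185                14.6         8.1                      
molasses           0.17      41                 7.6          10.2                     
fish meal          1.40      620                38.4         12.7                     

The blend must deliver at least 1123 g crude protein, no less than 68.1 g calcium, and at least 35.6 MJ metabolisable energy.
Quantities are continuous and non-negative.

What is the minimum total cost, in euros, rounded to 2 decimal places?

€1.16

Let x1 = kg of cottonseed meal, x2 = kg of alfalfa meal, x3 = kg of molasses, x4 = kg of fish meal.
Minimise 0.24x1 + 0.22x2 + 0.17x3 + 1.4x4 s.t.:
  424x1 + 185x2 + 41x3 + 620x4 ≥ 1123   (crude protein)
  2x1 + 14.6x2 + 7.6x3 + 38.4x4 ≥ 68.1   (calcium)
  11x1 + 8.1x2 + 10.2x3 + 12.7x4 ≥ 35.6   (metabolisable energy)
  x1, x2, x3, x4 ≥ 0.
At the optimum only cottonseed meal, alfalfa meal are positive (molasses, fish meal = 0). Binding constraints: crude protein and calcium.
Solving gives x1 = 0.6524, x2 = 4.575.
Total cost: 0.24·0.6524 + 0.22·4.575 = 1.1631.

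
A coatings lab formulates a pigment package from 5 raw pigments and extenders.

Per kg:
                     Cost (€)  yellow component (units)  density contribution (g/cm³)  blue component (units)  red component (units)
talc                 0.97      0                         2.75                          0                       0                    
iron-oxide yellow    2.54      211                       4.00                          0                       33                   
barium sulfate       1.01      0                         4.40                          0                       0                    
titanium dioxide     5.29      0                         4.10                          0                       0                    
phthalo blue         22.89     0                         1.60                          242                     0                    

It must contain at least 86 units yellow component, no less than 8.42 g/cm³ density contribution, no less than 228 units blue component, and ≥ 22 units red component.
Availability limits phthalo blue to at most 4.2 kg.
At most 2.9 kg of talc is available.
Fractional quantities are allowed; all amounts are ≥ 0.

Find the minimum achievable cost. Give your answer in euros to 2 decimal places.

€24.23

Let x1 = kg of talc, x2 = kg of iron-oxide yellow, x3 = kg of barium sulfate, x4 = kg of titanium dioxide, x5 = kg of phthalo blue.
min 0.97x1 + 2.54x2 + 1.01x3 + 5.29x4 + 22.89x5 subject to:
  211x2 ≥ 86   (yellow component)
  2.75x1 + 4x2 + 4.4x3 + 4.1x4 + 1.6x5 ≥ 8.42   (density contribution)
  242x5 ≥ 228   (blue component)
  33x2 ≥ 22   (red component)
  x5 ≤ 4.2
  x1 ≤ 2.9
  x1, x2, x3, x4, x5 ≥ 0.
The cheapest feasible vertex uses only iron-oxide yellow, barium sulfate, phthalo blue; talc, titanium dioxide are not used. There the density contribution, blue component, red component constraints are tight.
Solving gives x2 = 0.6667, x3 = 0.965, x5 = 0.9421.
Cost = 2.54·0.6667 + 1.01·0.965 + 22.89·0.9421 = 24.2327.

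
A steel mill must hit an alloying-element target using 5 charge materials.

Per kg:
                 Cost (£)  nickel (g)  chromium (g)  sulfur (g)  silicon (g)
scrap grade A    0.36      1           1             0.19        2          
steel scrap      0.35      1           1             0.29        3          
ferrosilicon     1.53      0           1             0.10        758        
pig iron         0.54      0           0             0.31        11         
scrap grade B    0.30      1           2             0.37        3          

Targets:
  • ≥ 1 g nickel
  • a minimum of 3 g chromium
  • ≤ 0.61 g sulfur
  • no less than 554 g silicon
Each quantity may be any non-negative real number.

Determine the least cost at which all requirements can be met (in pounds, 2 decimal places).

Set it up as a linear program. Let x1 = kg of scrap grade A, x2 = kg of steel scrap, x3 = kg of ferrosilicon, x4 = kg of pig iron, x5 = kg of scrap grade B.
Minimise 0.36x1 + 0.35x2 + 1.53x3 + 0.54x4 + 0.3x5 s.t.:
  1x1 + 1x2 + 1x5 ≥ 1   (nickel)
  1x1 + 1x2 + 1x3 + 2x5 ≥ 3   (chromium)
  0.19x1 + 0.29x2 + 0.1x3 + 0.31x4 + 0.37x5 ≤ 0.61   (sulfur)
  2x1 + 3x2 + 758x3 + 11x4 + 3x5 ≥ 554   (silicon)
  x1, x2, x3, x4, x5 ≥ 0.
The cheapest feasible vertex uses only ferrosilicon, scrap grade B; scrap grade A, steel scrap, pig iron are not used. The chromium and silicon requirements are met with equality.
So ferrosilicon = 0.7264 kg, scrap grade B = 1.137 kg.
Cost = 1.53·0.7264 + 0.3·1.137 = 1.4525.

£1.45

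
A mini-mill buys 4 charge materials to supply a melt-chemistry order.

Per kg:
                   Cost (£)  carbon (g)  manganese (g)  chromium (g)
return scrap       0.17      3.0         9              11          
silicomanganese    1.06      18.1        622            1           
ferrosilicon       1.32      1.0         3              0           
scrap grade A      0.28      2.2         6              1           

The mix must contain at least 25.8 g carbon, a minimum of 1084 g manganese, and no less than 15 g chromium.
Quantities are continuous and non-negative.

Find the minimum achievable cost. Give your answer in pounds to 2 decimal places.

Treat it as an LP. Let x1 = kg of return scrap, x2 = kg of silicomanganese, x3 = kg of ferrosilicon, x4 = kg of scrap grade A.
Minimise 0.17x1 + 1.06x2 + 1.32x3 + 0.28x4 subject to:
  3x1 + 18.1x2 + 1x3 + 2.2x4 ≥ 25.8   (carbon)
  9x1 + 622x2 + 3x3 + 6x4 ≥ 1084   (manganese)
  11x1 + 1x2 + 1x4 ≥ 15   (chromium)
  x1, x2, x3, x4 ≥ 0.
At the optimum only return scrap, silicomanganese are positive (ferrosilicon, scrap grade A = 0). Binding constraints: manganese and chromium.
Optimal quantities: return scrap = 1.207 kg, silicomanganese = 1.725 kg.
Total cost: 0.17·1.207 + 1.06·1.725 = 2.0337.

£2.03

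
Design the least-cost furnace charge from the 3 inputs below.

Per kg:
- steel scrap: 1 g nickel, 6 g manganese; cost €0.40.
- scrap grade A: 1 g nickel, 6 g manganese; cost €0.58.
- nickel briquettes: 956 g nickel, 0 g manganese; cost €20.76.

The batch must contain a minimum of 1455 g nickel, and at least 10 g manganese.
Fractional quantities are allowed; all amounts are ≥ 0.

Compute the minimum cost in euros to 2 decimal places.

Treat it as an LP. Let x1 = kg of steel scrap, x2 = kg of scrap grade A, x3 = kg of nickel briquettes.
Minimise 0.4x1 + 0.58x2 + 20.76x3 with:
  1x1 + 1x2 + 956x3 ≥ 1455   (nickel)
  6x1 + 6x2 ≥ 10   (manganese)
  x1, x2, x3 ≥ 0.
At the optimum only steel scrap, nickel briquettes are positive (scrap grade A = 0). There the nickel and manganese constraints are tight.
So steel scrap = 1.6667 kg, nickel briquettes = 1.5202 kg.
Objective = 0.4·1.6667 + 20.76·1.5202 = 32.2260.

€32.23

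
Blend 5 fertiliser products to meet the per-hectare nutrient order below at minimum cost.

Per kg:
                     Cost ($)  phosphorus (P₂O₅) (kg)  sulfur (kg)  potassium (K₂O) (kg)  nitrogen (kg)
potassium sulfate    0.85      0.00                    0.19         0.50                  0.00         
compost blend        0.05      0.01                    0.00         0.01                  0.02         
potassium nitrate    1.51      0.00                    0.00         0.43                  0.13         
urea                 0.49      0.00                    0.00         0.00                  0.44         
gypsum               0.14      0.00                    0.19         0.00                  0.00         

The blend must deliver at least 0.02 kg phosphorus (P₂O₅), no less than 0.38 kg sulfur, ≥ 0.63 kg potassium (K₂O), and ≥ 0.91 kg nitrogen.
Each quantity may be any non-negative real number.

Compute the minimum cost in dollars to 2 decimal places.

Set it up as a linear program. Let x1 = kg of potassium sulfate, x2 = kg of compost blend, x3 = kg of potassium nitrate, x4 = kg of urea, x5 = kg of gypsum.
Minimise 0.85x1 + 0.05x2 + 1.51x3 + 0.49x4 + 0.14x5 s.t.:
  0.01x2 ≥ 0.02   (phosphorus (P₂O₅))
  0.19x1 + 0.19x5 ≥ 0.38   (sulfur)
  0.5x1 + 0.01x2 + 0.43x3 ≥ 0.63   (potassium (K₂O))
  0.02x2 + 0.13x3 + 0.44x4 ≥ 0.91   (nitrogen)
  x1, x2, x3, x4, x5 ≥ 0.
The cheapest feasible vertex uses only potassium sulfate, compost blend, urea, gypsum; potassium nitrate is not used. Binding constraints: phosphorus (P₂O₅), sulfur, potassium (K₂O), nitrogen.
Optimal quantities: potassium sulfate = 1.22 kg, compost blend = 2 kg, urea = 1.9773 kg, gypsum = 0.78 kg.
Cost = 0.85·1.22 + 0.05·2 + 0.49·1.9773 + 0.14·0.78 = 2.2151.

$2.22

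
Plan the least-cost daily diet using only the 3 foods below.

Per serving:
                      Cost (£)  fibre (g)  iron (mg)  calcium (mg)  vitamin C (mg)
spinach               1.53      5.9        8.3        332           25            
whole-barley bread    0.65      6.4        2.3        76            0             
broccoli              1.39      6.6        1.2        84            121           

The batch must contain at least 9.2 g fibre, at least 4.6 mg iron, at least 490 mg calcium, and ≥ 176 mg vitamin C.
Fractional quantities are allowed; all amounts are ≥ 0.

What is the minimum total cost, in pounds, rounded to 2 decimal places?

£3.47

Treat it as an LP. Let x1 = servings of spinach, x2 = servings of whole-barley bread, x3 = servings of broccoli.
Minimise 1.53x1 + 0.65x2 + 1.39x3 with:
  5.9x1 + 6.4x2 + 6.6x3 ≥ 9.2   (fibre)
  8.3x1 + 2.3x2 + 1.2x3 ≥ 4.6   (iron)
  332x1 + 76x2 + 84x3 ≥ 490   (calcium)
  25x1 + 121x3 ≥ 176   (vitamin C)
  x1, x2, x3 ≥ 0.
At the optimum only spinach, broccoli are positive (whole-barley bread = 0). Binding constraints: calcium and vitamin C.
So spinach = 1.169 servings, broccoli = 1.213 servings.
Total cost: 1.53·1.169 + 1.39·1.213 = 3.4746.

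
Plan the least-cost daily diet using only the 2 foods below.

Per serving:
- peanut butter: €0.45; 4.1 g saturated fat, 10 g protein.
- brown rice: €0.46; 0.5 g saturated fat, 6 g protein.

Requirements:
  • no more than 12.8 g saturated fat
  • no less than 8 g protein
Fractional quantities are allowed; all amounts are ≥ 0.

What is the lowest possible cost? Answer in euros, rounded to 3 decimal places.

€0.360

Set it up as a linear program. Let x1 = servings of peanut butter, x2 = servings of brown rice.
Minimize 0.45x1 + 0.46x2 subject to:
  4.1x1 + 0.5x2 ≤ 12.8   (saturated fat)
  10x1 + 6x2 ≥ 8   (protein)
  x1, x2 ≥ 0.
The minimum-cost mix takes nothing from brown rice — only peanut butter. Binding constraint: protein.
So peanut butter = 0.8 servings.
Objective = 0.45·0.8 = 0.36000.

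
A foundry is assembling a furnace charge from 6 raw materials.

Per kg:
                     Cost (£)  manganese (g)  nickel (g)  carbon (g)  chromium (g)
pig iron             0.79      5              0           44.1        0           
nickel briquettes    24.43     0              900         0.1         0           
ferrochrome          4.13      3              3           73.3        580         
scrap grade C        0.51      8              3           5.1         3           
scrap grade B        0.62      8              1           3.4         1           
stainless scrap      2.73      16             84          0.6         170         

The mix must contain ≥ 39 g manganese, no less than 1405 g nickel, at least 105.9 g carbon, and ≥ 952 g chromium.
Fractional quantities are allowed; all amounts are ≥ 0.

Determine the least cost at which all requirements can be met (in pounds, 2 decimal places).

Let x1 = kg of pig iron, x2 = kg of nickel briquettes, x3 = kg of ferrochrome, x4 = kg of scrap grade C, x5 = kg of scrap grade B, x6 = kg of stainless scrap.
Minimise 0.79x1 + 24.43x2 + 4.13x3 + 0.51x4 + 0.62x5 + 2.73x6 s.t.:
  5x1 + 3x3 + 8x4 + 8x5 + 16x6 ≥ 39   (manganese)
  900x2 + 3x3 + 3x4 + 1x5 + 84x6 ≥ 1405   (nickel)
  44.1x1 + 0.1x2 + 73.3x3 + 5.1x4 + 3.4x5 + 0.6x6 ≥ 105.9   (carbon)
  580x3 + 3x4 + 1x5 + 170x6 ≥ 952   (chromium)
  x1, x2, x3, x4, x5, x6 ≥ 0.
At the optimum only pig iron, nickel briquettes, stainless scrap are positive (ferrochrome, scrap grade C, scrap grade B = 0). Binding constraints: nickel, carbon, chromium.
So pig iron = 2.3228 kg, nickel briquettes = 1.0384 kg, stainless scrap = 5.6 kg.
Hence cost = 0.79·2.3228 + 24.43·1.0384 + 2.73·5.6 = £42.4911.

£42.49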